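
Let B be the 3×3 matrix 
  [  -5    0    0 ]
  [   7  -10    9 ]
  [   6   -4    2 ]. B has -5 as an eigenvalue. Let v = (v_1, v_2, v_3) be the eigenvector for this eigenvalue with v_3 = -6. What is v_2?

B + 5I = [[0, 0, 0], [7, -5, 9], [6, -4, 7]].
Solving (B + 5I)v = 0 gives the eigenspace spanned by (-3, -15, -6).
With v_3 = -6, v = (-3, -15, -6), so v_2 = -15.

-15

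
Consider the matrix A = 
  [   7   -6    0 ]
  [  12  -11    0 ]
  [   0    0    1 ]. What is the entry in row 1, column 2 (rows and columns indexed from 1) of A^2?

24

Characteristic polynomial: λ^3 + 3λ^2 - 9λ + 5 = (λ - 1)^2(λ + 5), so the eigenvalues are -5, 1, 1.
λ=1: eigenvector (1, 1, 0).
λ=1: eigenvector (0, 0, 1).
λ=-5: eigenvector (1, 2, 0).
P = [[1, 0, 1], [1, 0, 2], [0, 1, 0]], D = diag(1, 1, -5), P⁻¹ = [[2, -1, 0], [0, 0, 1], [-1, 1, 0]].
A² = P·diag(1, 1, 25)·P⁻¹ = [[-23, 24, 0], [-48, 49, 0], [0, 0, 1]].
The requested entry is 24.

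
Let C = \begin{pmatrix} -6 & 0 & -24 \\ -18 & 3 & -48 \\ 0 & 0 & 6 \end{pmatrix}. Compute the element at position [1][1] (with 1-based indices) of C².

36

Characteristic polynomial: μ^3 - 3μ^2 - 36μ + 108 = (μ - 6)(μ - 3)(μ + 6), so the eigenvalues are -6, 3, 6.
μ=6: eigenvector (-2, -4, 1).
μ=3: eigenvector (0, 1, 0).
μ=-6: eigenvector (1, 2, 0).
P = [[-2, 0, 1], [-4, 1, 2], [1, 0, 0]], D = diag(6, 3, -6), P⁻¹ = [[0, 0, 1], [-2, 1, 0], [1, 0, 2]].
C² = P·diag(36, 9, 36)·P⁻¹ = [[36, 0, 0], [54, 9, 0], [0, 0, 36]].
The requested entry is 36.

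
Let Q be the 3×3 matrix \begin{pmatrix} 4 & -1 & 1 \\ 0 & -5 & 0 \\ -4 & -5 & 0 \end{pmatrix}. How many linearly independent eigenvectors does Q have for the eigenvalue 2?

1

Q − 2I = [[2, -1, 1], [0, -7, 0], [-4, -5, -2]].
This matrix has rank 2, so its null space has dimension 3 − 2 = 1.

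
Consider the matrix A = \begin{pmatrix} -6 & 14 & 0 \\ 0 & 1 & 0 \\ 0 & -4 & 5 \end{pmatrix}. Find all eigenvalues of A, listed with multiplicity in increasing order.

Characteristic polynomial: p(t) = t^3 - 31t + 30 = (t - 5)(t - 1)(t + 6).
Roots (with multiplicity): -6, 1, 5.

-6, 1, 5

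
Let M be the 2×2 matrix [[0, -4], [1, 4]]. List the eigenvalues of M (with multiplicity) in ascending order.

2, 2

Characteristic polynomial: p(t) = t^2 - 4t + 4 = (t - 2)^2.
Roots (with multiplicity): 2, 2.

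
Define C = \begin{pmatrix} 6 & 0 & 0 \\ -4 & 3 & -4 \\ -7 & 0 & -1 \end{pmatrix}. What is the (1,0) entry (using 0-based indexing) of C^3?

-28

Characteristic polynomial: r^3 - 8r^2 + 9r + 18 = (r - 6)(r - 3)(r + 1), so the eigenvalues are -1, 3, 6.
r=6: eigenvector (1, 0, -1).
r=3: eigenvector (0, 1, 0).
r=-1: eigenvector (0, 1, 1).
P = [[1, 0, 0], [0, 1, 1], [-1, 0, 1]], D = diag(6, 3, -1), P⁻¹ = [[1, 0, 0], [-1, 1, -1], [1, 0, 1]].
C³ = P·diag(216, 27, -1)·P⁻¹ = [[216, 0, 0], [-28, 27, -28], [-217, 0, -1]].
The requested entry is -28.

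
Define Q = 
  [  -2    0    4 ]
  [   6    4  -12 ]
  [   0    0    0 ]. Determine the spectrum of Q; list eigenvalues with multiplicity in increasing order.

-2, 0, 4

Characteristic polynomial: p(t) = t^3 - 2t^2 - 8t = t(t - 4)(t + 2).
Roots (with multiplicity): -2, 0, 4.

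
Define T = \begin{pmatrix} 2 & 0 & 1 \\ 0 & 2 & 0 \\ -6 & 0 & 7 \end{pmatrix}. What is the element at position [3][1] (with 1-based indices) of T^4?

-2214

Characteristic polynomial: s^3 - 11s^2 + 38s - 40 = (s - 5)(s - 4)(s - 2), so the eigenvalues are 2, 4, 5.
s=4: eigenvector (1, 0, 2).
s=2: eigenvector (0, 1, 0).
s=5: eigenvector (1, 0, 3).
P = [[1, 0, 1], [0, 1, 0], [2, 0, 3]], D = diag(4, 2, 5), P⁻¹ = [[3, 0, -1], [0, 1, 0], [-2, 0, 1]].
T⁴ = P·diag(256, 16, 625)·P⁻¹ = [[-482, 0, 369], [0, 16, 0], [-2214, 0, 1363]].
The requested entry is -2214.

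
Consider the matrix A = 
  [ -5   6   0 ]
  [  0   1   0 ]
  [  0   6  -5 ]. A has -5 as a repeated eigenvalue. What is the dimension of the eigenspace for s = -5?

A + 5I = [[0, 6, 0], [0, 6, 0], [0, 6, 0]].
This matrix has rank 1, so its null space has dimension 3 − 1 = 2.

2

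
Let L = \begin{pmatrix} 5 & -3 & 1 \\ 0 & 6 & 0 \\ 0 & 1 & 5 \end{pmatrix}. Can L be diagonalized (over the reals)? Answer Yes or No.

No

Characteristic polynomial: p(λ) = λ^3 - 16λ^2 + 85λ - 150 = (λ - 6)(λ - 5)^2.
λ = 5 has algebraic multiplicity 2; rank(L − 5I) = 2, so geometric multiplicity = 1.
Geometric multiplicity < algebraic multiplicity, so L is not diagonalizable.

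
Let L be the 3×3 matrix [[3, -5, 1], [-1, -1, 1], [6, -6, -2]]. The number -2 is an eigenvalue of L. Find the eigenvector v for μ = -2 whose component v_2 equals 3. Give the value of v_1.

L + 2I = [[5, -5, 1], [-1, 1, 1], [6, -6, 0]].
Solving (L + 2I)v = 0 gives the eigenspace spanned by (3, 3, 0).
With v_2 = 3, v = (3, 3, 0), so v_1 = 3.

3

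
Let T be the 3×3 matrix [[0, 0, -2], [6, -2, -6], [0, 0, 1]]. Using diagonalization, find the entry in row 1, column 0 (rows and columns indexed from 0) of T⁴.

-48

Characteristic polynomial: λ^3 + λ^2 - 2λ = λ(λ - 1)(λ + 2), so the eigenvalues are -2, 0, 1.
λ=-2: eigenvector (0, 1, 0).
λ=0: eigenvector (1, 3, 0).
λ=1: eigenvector (-2, -6, 1).
P = [[0, 1, -2], [1, 3, -6], [0, 0, 1]], D = diag(-2, 0, 1), P⁻¹ = [[-3, 1, 0], [1, 0, 2], [0, 0, 1]].
T⁴ = P·diag(16, 0, 1)·P⁻¹ = [[0, 0, -2], [-48, 16, -6], [0, 0, 1]].
The requested entry is -48.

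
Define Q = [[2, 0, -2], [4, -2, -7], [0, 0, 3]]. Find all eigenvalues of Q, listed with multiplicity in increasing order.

-2, 2, 3

Characteristic polynomial: p(s) = s^3 - 3s^2 - 4s + 12 = (s - 3)(s - 2)(s + 2).
Roots (with multiplicity): -2, 2, 3.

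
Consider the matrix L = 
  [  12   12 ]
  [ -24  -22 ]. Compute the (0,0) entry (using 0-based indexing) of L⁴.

-8064

Characteristic polynomial: μ^2 + 10μ + 24 = (μ + 4)(μ + 6), so the eigenvalues are -6, -4.
μ=-6: eigenvector (-2, 3).
μ=-4: eigenvector (3, -4).
P = [[-2, 3], [3, -4]], D = diag(-6, -4), P⁻¹ = [[4, 3], [3, 2]].
L⁴ = P·diag(1296, 256)·P⁻¹ = [[-8064, -6240], [12480, 9616]].
The requested entry is -8064.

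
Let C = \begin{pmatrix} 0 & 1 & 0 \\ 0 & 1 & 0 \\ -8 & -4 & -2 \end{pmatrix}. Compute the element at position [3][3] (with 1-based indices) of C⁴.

Characteristic polynomial: μ^3 + μ^2 - 2μ = μ(μ - 1)(μ + 2), so the eigenvalues are -2, 0, 1.
μ=1: eigenvector (1, 1, -4).
μ=0: eigenvector (1, 0, -4).
μ=-2: eigenvector (0, 0, 1).
P = [[1, 1, 0], [1, 0, 0], [-4, -4, 1]], D = diag(1, 0, -2), P⁻¹ = [[0, 1, 0], [1, -1, 0], [4, 0, 1]].
C⁴ = P·diag(1, 0, 16)·P⁻¹ = [[0, 1, 0], [0, 1, 0], [64, -4, 16]].
The requested entry is 16.

16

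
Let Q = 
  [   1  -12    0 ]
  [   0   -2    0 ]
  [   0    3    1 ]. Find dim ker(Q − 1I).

2

Q − 1I = [[0, -12, 0], [0, -3, 0], [0, 3, 0]].
This matrix has rank 1, so its null space has dimension 3 − 1 = 2.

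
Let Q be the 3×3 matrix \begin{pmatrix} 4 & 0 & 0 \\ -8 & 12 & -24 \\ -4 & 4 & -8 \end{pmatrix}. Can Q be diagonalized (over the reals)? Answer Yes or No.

Characteristic polynomial: p(λ) = λ^3 - 8λ^2 + 16λ = λ(λ - 4)^2.
λ = 4 has algebraic multiplicity 2; rank(Q − 4I) = 1, so geometric multiplicity = 2.
Every eigenvalue has geometric = algebraic multiplicity, so Q is diagonalizable.

Yes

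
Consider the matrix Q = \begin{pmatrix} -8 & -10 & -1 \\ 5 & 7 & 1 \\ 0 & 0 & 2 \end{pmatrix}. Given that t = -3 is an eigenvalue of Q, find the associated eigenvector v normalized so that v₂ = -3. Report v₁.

6

Q + 3I = [[-5, -10, -1], [5, 10, 1], [0, 0, 5]].
Solving (Q + 3I)v = 0 gives the eigenspace spanned by (6, -3, 0).
With v₂ = -3, v = (6, -3, 0), so v₁ = 6.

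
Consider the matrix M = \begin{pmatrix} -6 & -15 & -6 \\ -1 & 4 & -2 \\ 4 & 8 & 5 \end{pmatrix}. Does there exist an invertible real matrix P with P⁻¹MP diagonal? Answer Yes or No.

No

Characteristic polynomial: p(μ) = μ^3 - 3μ^2 - 9μ + 27 = (μ - 3)^2(μ + 3).
μ = 3 has algebraic multiplicity 2; rank(M − 3I) = 2, so geometric multiplicity = 1.
Geometric multiplicity < algebraic multiplicity, so M is not diagonalizable.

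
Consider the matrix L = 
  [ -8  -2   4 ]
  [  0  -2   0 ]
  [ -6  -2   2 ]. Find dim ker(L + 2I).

2

L + 2I = [[-6, -2, 4], [0, 0, 0], [-6, -2, 4]].
This matrix has rank 1, so its null space has dimension 3 − 1 = 2.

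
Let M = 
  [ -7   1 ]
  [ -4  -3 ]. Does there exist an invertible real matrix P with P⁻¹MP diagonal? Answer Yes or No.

Characteristic polynomial: p(t) = t^2 + 10t + 25 = (t + 5)^2.
t = -5 has algebraic multiplicity 2; rank(M + 5I) = 1, so geometric multiplicity = 1.
Geometric multiplicity < algebraic multiplicity, so M is not diagonalizable.

No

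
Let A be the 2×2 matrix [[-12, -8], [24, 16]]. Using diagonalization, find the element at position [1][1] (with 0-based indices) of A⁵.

4096

Characteristic polynomial: λ^2 - 4λ = λ(λ - 4), so the eigenvalues are 0, 4.
λ=0: eigenvector (2, -3).
λ=4: eigenvector (1, -2).
P = [[2, 1], [-3, -2]], D = diag(0, 4), P⁻¹ = [[2, 1], [-3, -2]].
A⁵ = P·diag(0, 1024)·P⁻¹ = [[-3072, -2048], [6144, 4096]].
The requested entry is 4096.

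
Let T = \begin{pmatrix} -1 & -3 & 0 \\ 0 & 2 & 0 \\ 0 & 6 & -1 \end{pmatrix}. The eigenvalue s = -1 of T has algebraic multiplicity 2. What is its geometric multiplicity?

2

T + 1I = [[0, -3, 0], [0, 3, 0], [0, 6, 0]].
This matrix has rank 1, so its null space has dimension 3 − 1 = 2.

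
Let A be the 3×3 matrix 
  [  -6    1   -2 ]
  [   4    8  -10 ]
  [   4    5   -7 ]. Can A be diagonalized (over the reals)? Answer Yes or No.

Characteristic polynomial: p(s) = s^3 + 5s^2 - 8s - 48 = (s - 3)(s + 4)^2.
s = -4 has algebraic multiplicity 2; rank(A + 4I) = 2, so geometric multiplicity = 1.
Geometric multiplicity < algebraic multiplicity, so A is not diagonalizable.

No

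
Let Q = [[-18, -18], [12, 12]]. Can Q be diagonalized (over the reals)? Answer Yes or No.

Yes

Characteristic polynomial: p(r) = r^2 + 6r = r(r + 6).
All 2 eigenvalues are distinct, so Q is diagonalizable.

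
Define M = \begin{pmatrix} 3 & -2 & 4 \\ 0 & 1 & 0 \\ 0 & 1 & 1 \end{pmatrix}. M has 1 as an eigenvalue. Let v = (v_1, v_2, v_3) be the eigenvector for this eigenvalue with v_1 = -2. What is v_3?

M − 1I = [[2, -2, 4], [0, 0, 0], [0, 1, 0]].
Solving (M − 1I)v = 0 gives the eigenspace spanned by (-2, 0, 1).
With v_1 = -2, v = (-2, 0, 1), so v_3 = 1.

1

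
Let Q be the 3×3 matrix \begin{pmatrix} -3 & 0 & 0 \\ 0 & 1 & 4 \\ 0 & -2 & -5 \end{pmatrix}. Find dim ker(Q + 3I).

2

Q + 3I = [[0, 0, 0], [0, 4, 4], [0, -2, -2]].
This matrix has rank 1, so its null space has dimension 3 − 1 = 2.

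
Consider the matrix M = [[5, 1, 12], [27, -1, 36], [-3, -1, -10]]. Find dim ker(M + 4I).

M + 4I = [[9, 1, 12], [27, 3, 36], [-3, -1, -6]].
This matrix has rank 2, so its null space has dimension 3 − 2 = 1.

1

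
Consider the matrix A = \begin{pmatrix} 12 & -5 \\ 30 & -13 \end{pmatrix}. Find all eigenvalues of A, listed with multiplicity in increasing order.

-3, 2

Characteristic polynomial: p(t) = t^2 + t - 6 = (t - 2)(t + 3).
Roots (with multiplicity): -3, 2.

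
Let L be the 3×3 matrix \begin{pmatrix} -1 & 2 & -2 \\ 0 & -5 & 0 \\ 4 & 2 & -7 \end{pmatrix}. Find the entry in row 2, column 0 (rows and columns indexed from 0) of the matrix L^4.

-1088

Characteristic polynomial: μ^3 + 13μ^2 + 55μ + 75 = (μ + 3)(μ + 5)^2, so the eigenvalues are -5, -5, -3.
μ=-3: eigenvector (1, 0, 1).
μ=-5: eigenvector (-1, 1, -1).
μ=-5: eigenvector (1, 0, 2).
P = [[1, -1, 1], [0, 1, 0], [1, -1, 2]], D = diag(-3, -5, -5), P⁻¹ = [[2, 1, -1], [0, 1, 0], [-1, 0, 1]].
L⁴ = P·diag(81, 625, 625)·P⁻¹ = [[-463, -544, 544], [0, 625, 0], [-1088, -544, 1169]].
The requested entry is -1088.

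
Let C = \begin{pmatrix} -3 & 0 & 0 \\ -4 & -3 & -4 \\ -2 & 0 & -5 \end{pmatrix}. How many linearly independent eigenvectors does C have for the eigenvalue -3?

C + 3I = [[0, 0, 0], [-4, 0, -4], [-2, 0, -2]].
This matrix has rank 1, so its null space has dimension 3 − 1 = 2.

2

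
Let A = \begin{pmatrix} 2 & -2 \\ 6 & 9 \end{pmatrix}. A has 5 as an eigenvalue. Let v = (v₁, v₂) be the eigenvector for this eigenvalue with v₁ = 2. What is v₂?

A − 5I = [[-3, -2], [6, 4]].
Solving (A − 5I)v = 0 gives the eigenspace spanned by (2, -3).
With v₁ = 2, v = (2, -3), so v₂ = -3.

-3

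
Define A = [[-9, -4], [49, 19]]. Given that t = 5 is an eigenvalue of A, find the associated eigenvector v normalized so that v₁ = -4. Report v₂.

A − 5I = [[-14, -4], [49, 14]].
Solving (A − 5I)v = 0 gives the eigenspace spanned by (-4, 14).
With v₁ = -4, v = (-4, 14), so v₂ = 14.

14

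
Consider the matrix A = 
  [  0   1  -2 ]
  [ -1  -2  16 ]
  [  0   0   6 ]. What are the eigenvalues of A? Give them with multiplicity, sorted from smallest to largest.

Characteristic polynomial: p(s) = s^3 - 4s^2 - 11s - 6 = (s - 6)(s + 1)^2.
Roots (with multiplicity): -1, -1, 6.

-1, -1, 6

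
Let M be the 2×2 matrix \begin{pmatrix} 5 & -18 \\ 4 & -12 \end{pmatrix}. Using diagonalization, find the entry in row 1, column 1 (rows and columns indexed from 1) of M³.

269

Characteristic polynomial: λ^2 + 7λ + 12 = (λ + 3)(λ + 4), so the eigenvalues are -4, -3.
λ=-3: eigenvector (9, 4).
λ=-4: eigenvector (2, 1).
P = [[9, 2], [4, 1]], D = diag(-3, -4), P⁻¹ = [[1, -2], [-4, 9]].
M³ = P·diag(-27, -64)·P⁻¹ = [[269, -666], [148, -360]].
The requested entry is 269.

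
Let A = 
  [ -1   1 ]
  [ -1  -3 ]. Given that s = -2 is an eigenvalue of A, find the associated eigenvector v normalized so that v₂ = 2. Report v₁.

A + 2I = [[1, 1], [-1, -1]].
Solving (A + 2I)v = 0 gives the eigenspace spanned by (-2, 2).
With v₂ = 2, v = (-2, 2), so v₁ = -2.

-2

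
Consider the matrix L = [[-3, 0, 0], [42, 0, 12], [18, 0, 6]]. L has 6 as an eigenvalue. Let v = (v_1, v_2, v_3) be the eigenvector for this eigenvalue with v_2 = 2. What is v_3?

L − 6I = [[-9, 0, 0], [42, -6, 12], [18, 0, 0]].
Solving (L − 6I)v = 0 gives the eigenspace spanned by (0, 2, 1).
With v_2 = 2, v = (0, 2, 1), so v_3 = 1.

1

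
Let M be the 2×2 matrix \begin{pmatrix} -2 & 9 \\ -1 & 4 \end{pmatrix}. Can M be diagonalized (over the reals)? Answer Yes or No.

No

Characteristic polynomial: p(t) = t^2 - 2t + 1 = (t - 1)^2.
t = 1 has algebraic multiplicity 2; rank(M − 1I) = 1, so geometric multiplicity = 1.
Geometric multiplicity < algebraic multiplicity, so M is not diagonalizable.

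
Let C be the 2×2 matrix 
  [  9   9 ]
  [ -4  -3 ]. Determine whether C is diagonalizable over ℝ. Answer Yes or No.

No

Characteristic polynomial: p(t) = t^2 - 6t + 9 = (t - 3)^2.
t = 3 has algebraic multiplicity 2; rank(C − 3I) = 1, so geometric multiplicity = 1.
Geometric multiplicity < algebraic multiplicity, so C is not diagonalizable.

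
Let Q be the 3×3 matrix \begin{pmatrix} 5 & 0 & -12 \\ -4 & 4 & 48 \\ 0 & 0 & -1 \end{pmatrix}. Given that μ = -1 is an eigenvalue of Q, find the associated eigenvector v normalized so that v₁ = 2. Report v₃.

1

Q + 1I = [[6, 0, -12], [-4, 5, 48], [0, 0, 0]].
Solving (Q + 1I)v = 0 gives the eigenspace spanned by (2, -8, 1).
With v₁ = 2, v = (2, -8, 1), so v₃ = 1.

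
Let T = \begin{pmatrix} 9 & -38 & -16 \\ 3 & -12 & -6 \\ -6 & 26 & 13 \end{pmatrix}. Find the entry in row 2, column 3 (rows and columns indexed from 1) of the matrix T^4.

-2430

Characteristic polynomial: λ^3 - 10λ^2 + 27λ - 18 = (λ - 6)(λ - 3)(λ - 1), so the eigenvalues are 1, 3, 6.
λ=6: eigenvector (2, 1, -2).
λ=3: eigenvector (1, 1, -2).
λ=1: eigenvector (2, 0, 1).
P = [[2, 1, 2], [1, 1, 0], [-2, -2, 1]], D = diag(6, 3, 1), P⁻¹ = [[1, -5, -2], [-1, 6, 2], [0, 2, 1]].
T⁴ = P·diag(1296, 81, 1)·P⁻¹ = [[2511, -12470, -5020], [1215, -5994, -2430], [-2430, 11990, 4861]].
The requested entry is -2430.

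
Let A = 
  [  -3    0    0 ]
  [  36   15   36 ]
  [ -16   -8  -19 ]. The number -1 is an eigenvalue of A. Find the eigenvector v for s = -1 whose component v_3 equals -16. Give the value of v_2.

36

A + 1I = [[-2, 0, 0], [36, 16, 36], [-16, -8, -18]].
Solving (A + 1I)v = 0 gives the eigenspace spanned by (0, 36, -16).
With v_3 = -16, v = (0, 36, -16), so v_2 = 36.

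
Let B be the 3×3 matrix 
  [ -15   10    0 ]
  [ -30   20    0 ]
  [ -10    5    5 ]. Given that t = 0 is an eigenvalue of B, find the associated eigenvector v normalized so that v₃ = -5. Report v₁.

-10

B = [[-15, 10, 0], [-30, 20, 0], [-10, 5, 5]].
Solving (B)v = 0 gives the eigenspace spanned by (-10, -15, -5).
With v₃ = -5, v = (-10, -15, -5), so v₁ = -10.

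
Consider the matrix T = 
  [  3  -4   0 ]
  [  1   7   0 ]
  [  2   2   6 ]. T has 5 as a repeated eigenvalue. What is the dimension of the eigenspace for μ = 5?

T − 5I = [[-2, -4, 0], [1, 2, 0], [2, 2, 1]].
This matrix has rank 2, so its null space has dimension 3 − 2 = 1.

1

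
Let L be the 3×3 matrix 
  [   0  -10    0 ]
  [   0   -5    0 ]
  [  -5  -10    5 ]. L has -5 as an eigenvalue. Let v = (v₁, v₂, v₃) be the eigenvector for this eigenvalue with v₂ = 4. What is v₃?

L + 5I = [[5, -10, 0], [0, 0, 0], [-5, -10, 10]].
Solving (L + 5I)v = 0 gives the eigenspace spanned by (8, 4, 8).
With v₂ = 4, v = (8, 4, 8), so v₃ = 8.

8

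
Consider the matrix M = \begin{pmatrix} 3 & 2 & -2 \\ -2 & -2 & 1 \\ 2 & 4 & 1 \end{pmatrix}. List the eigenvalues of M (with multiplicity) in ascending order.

Characteristic polynomial: p(t) = t^3 - 2t^2 - t + 2 = (t - 2)(t - 1)(t + 1).
Roots (with multiplicity): -1, 1, 2.

-1, 1, 2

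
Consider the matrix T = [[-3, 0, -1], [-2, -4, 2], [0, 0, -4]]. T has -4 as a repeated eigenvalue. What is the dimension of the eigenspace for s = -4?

T + 4I = [[1, 0, -1], [-2, 0, 2], [0, 0, 0]].
This matrix has rank 1, so its null space has dimension 3 − 1 = 2.

2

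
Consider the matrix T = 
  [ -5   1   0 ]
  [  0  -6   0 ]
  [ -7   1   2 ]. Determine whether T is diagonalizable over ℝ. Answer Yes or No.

Yes

Characteristic polynomial: p(s) = s^3 + 9s^2 + 8s - 60 = (s - 2)(s + 5)(s + 6).
All 3 eigenvalues are distinct, so T is diagonalizable.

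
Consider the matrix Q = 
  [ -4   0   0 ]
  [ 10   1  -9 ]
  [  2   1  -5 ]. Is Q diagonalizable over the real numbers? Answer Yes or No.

Characteristic polynomial: p(r) = r^3 + 8r^2 + 20r + 16 = (r + 2)^2(r + 4).
r = -2 has algebraic multiplicity 2; rank(Q + 2I) = 2, so geometric multiplicity = 1.
Geometric multiplicity < algebraic multiplicity, so Q is not diagonalizable.

No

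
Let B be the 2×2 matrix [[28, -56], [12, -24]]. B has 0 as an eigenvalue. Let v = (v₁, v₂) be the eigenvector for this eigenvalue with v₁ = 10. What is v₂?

5

B = [[28, -56], [12, -24]].
Solving (B)v = 0 gives the eigenspace spanned by (10, 5).
With v₁ = 10, v = (10, 5), so v₂ = 5.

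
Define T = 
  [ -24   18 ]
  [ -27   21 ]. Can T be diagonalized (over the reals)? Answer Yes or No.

Yes

Characteristic polynomial: p(λ) = λ^2 + 3λ - 18 = (λ - 3)(λ + 6).
All 2 eigenvalues are distinct, so T is diagonalizable.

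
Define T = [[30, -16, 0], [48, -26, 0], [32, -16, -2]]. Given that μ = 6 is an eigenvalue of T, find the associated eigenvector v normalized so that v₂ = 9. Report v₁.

T − 6I = [[24, -16, 0], [48, -32, 0], [32, -16, -8]].
Solving (T − 6I)v = 0 gives the eigenspace spanned by (6, 9, 6).
With v₂ = 9, v = (6, 9, 6), so v₁ = 6.

6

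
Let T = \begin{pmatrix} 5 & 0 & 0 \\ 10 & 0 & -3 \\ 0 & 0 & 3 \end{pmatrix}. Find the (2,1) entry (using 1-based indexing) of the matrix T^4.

Characteristic polynomial: s^3 - 8s^2 + 15s = s(s - 5)(s - 3), so the eigenvalues are 0, 3, 5.
s=5: eigenvector (1, 2, 0).
s=0: eigenvector (0, 1, 0).
s=3: eigenvector (0, -1, 1).
P = [[1, 0, 0], [2, 1, -1], [0, 0, 1]], D = diag(5, 0, 3), P⁻¹ = [[1, 0, 0], [-2, 1, 1], [0, 0, 1]].
T⁴ = P·diag(625, 0, 81)·P⁻¹ = [[625, 0, 0], [1250, 0, -81], [0, 0, 81]].
The requested entry is 1250.

1250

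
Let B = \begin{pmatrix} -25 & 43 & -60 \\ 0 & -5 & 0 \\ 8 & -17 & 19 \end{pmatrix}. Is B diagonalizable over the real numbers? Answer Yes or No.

No

Characteristic polynomial: p(λ) = λ^3 + 11λ^2 + 35λ + 25 = (λ + 1)(λ + 5)^2.
λ = -5 has algebraic multiplicity 2; rank(B + 5I) = 2, so geometric multiplicity = 1.
Geometric multiplicity < algebraic multiplicity, so B is not diagonalizable.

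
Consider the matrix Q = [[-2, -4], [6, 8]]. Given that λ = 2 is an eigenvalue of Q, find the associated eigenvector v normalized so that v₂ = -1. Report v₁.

Q − 2I = [[-4, -4], [6, 6]].
Solving (Q − 2I)v = 0 gives the eigenspace spanned by (1, -1).
With v₂ = -1, v = (1, -1), so v₁ = 1.

1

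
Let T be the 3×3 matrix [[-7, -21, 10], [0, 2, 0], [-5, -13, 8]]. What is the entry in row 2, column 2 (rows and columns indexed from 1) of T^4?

Characteristic polynomial: r^3 - 3r^2 - 4r + 12 = (r - 3)(r - 2)(r + 2), so the eigenvalues are -2, 2, 3.
r=-2: eigenvector (2, 0, 1).
r=3: eigenvector (1, 0, 1).
r=2: eigenvector (1, 1, 3).
P = [[2, 1, 1], [0, 0, 1], [1, 1, 3]], D = diag(-2, 3, 2), P⁻¹ = [[1, 2, -1], [-1, -5, 2], [0, 1, 0]].
T⁴ = P·diag(16, 81, 16)·P⁻¹ = [[-49, -325, 130], [0, 16, 0], [-65, -325, 146]].
The requested entry is 16.

16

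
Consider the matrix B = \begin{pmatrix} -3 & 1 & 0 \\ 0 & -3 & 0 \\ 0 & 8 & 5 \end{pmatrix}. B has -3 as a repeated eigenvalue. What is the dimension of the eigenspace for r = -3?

1

B + 3I = [[0, 1, 0], [0, 0, 0], [0, 8, 8]].
This matrix has rank 2, so its null space has dimension 3 − 2 = 1.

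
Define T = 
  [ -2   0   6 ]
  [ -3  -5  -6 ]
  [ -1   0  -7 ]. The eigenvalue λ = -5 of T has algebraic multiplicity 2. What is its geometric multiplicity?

2

T + 5I = [[3, 0, 6], [-3, 0, -6], [-1, 0, -2]].
This matrix has rank 1, so its null space has dimension 3 − 1 = 2.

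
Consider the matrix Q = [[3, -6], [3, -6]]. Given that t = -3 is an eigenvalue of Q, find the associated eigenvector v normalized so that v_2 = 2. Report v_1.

2

Q + 3I = [[6, -6], [3, -3]].
Solving (Q + 3I)v = 0 gives the eigenspace spanned by (2, 2).
With v_2 = 2, v = (2, 2), so v_1 = 2.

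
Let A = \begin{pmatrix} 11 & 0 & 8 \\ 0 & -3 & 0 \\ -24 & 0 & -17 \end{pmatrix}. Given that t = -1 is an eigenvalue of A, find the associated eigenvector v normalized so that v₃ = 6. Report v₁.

A + 1I = [[12, 0, 8], [0, -2, 0], [-24, 0, -16]].
Solving (A + 1I)v = 0 gives the eigenspace spanned by (-4, 0, 6).
With v₃ = 6, v = (-4, 0, 6), so v₁ = -4.

-4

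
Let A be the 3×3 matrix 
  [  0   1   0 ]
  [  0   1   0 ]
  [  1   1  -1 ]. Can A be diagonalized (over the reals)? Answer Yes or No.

Characteristic polynomial: p(s) = s^3 - s = s(s - 1)(s + 1).
All 3 eigenvalues are distinct, so A is diagonalizable.

Yes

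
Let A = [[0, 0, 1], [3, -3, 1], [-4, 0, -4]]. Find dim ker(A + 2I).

1

A + 2I = [[2, 0, 1], [3, -1, 1], [-4, 0, -2]].
This matrix has rank 2, so its null space has dimension 3 − 2 = 1.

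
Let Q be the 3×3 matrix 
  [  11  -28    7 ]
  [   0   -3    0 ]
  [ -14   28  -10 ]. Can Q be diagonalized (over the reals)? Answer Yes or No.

Yes

Characteristic polynomial: p(r) = r^3 + 2r^2 - 15r - 36 = (r - 4)(r + 3)^2.
r = -3 has algebraic multiplicity 2; rank(Q + 3I) = 1, so geometric multiplicity = 2.
Every eigenvalue has geometric = algebraic multiplicity, so Q is diagonalizable.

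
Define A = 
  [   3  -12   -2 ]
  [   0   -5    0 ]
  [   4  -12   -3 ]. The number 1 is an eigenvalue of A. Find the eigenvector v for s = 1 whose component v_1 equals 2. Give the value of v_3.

2

A − 1I = [[2, -12, -2], [0, -6, 0], [4, -12, -4]].
Solving (A − 1I)v = 0 gives the eigenspace spanned by (2, 0, 2).
With v_1 = 2, v = (2, 0, 2), so v_3 = 2.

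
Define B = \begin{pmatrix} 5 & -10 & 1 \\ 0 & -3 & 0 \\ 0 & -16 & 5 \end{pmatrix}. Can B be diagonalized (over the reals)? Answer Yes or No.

Characteristic polynomial: p(λ) = λ^3 - 7λ^2 - 5λ + 75 = (λ - 5)^2(λ + 3).
λ = 5 has algebraic multiplicity 2; rank(B − 5I) = 2, so geometric multiplicity = 1.
Geometric multiplicity < algebraic multiplicity, so B is not diagonalizable.

No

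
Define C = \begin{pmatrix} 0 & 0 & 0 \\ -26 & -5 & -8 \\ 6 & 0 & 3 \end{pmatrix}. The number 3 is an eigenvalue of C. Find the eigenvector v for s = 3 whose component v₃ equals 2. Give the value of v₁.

0

C − 3I = [[-3, 0, 0], [-26, -8, -8], [6, 0, 0]].
Solving (C − 3I)v = 0 gives the eigenspace spanned by (0, -2, 2).
With v₃ = 2, v = (0, -2, 2), so v₁ = 0.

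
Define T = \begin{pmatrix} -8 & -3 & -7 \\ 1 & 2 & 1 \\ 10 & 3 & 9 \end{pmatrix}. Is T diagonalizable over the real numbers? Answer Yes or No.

Characteristic polynomial: p(μ) = μ^3 - 3μ^2 + 4 = (μ - 2)^2(μ + 1).
μ = 2 has algebraic multiplicity 2; rank(T − 2I) = 2, so geometric multiplicity = 1.
Geometric multiplicity < algebraic multiplicity, so T is not diagonalizable.

No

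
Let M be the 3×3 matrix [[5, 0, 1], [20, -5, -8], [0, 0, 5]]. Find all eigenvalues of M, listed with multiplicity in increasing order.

-5, 5, 5

Characteristic polynomial: p(s) = s^3 - 5s^2 - 25s + 125 = (s - 5)^2(s + 5).
Roots (with multiplicity): -5, 5, 5.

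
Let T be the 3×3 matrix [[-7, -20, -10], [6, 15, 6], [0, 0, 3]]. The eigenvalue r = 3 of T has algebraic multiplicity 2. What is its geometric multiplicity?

T − 3I = [[-10, -20, -10], [6, 12, 6], [0, 0, 0]].
This matrix has rank 1, so its null space has dimension 3 − 1 = 2.

2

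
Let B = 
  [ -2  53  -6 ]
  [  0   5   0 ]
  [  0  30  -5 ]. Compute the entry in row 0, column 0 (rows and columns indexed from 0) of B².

Characteristic polynomial: λ^3 + 2λ^2 - 25λ - 50 = (λ - 5)(λ + 2)(λ + 5), so the eigenvalues are -5, -2, 5.
λ=-2: eigenvector (1, 0, 0).
λ=5: eigenvector (5, 1, 3).
λ=-5: eigenvector (2, 0, 1).
P = [[1, 5, 2], [0, 1, 0], [0, 3, 1]], D = diag(-2, 5, -5), P⁻¹ = [[1, 1, -2], [0, 1, 0], [0, -3, 1]].
B² = P·diag(4, 25, 25)·P⁻¹ = [[4, -21, 42], [0, 25, 0], [0, 0, 25]].
The requested entry is 4.

4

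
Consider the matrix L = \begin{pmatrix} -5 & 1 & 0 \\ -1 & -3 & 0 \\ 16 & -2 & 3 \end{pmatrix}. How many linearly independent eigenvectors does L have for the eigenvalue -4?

L + 4I = [[-1, 1, 0], [-1, 1, 0], [16, -2, 7]].
This matrix has rank 2, so its null space has dimension 3 − 2 = 1.

1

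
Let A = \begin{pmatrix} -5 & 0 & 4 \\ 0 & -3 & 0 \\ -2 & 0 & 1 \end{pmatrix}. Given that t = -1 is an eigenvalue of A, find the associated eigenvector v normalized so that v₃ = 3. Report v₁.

A + 1I = [[-4, 0, 4], [0, -2, 0], [-2, 0, 2]].
Solving (A + 1I)v = 0 gives the eigenspace spanned by (3, 0, 3).
With v₃ = 3, v = (3, 0, 3), so v₁ = 3.

3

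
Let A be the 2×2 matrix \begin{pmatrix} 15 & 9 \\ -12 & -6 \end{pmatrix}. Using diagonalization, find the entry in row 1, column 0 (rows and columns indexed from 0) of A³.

-756

Characteristic polynomial: s^2 - 9s + 18 = (s - 6)(s - 3), so the eigenvalues are 3, 6.
s=3: eigenvector (-3, 4).
s=6: eigenvector (1, -1).
P = [[-3, 1], [4, -1]], D = diag(3, 6), P⁻¹ = [[1, 1], [4, 3]].
A³ = P·diag(27, 216)·P⁻¹ = [[783, 567], [-756, -540]].
The requested entry is -756.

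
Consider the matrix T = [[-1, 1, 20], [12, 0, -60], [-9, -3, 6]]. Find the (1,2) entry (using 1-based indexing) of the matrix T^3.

-287

Characteristic polynomial: λ^3 - 5λ^2 - 18λ + 72 = (λ - 6)(λ - 3)(λ + 4), so the eigenvalues are -4, 3, 6.
λ=3: eigenvector (3, -8, 1).
λ=-4: eigenvector (-1, 3, 0).
λ=6: eigenvector (2, -6, 1).
P = [[3, -1, 2], [-8, 3, -6], [1, 0, 1]], D = diag(3, -4, 6), P⁻¹ = [[3, 1, 0], [2, 1, 2], [-3, -1, 1]].
T³ = P·diag(27, -64, 216)·P⁻¹ = [[-925, -287, 560], [2856, 888, -1680], [-567, -189, 216]].
The requested entry is -287.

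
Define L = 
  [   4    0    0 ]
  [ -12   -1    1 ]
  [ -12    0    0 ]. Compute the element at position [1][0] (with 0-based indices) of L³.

-192

Characteristic polynomial: r^3 - 3r^2 - 4r = r(r - 4)(r + 1), so the eigenvalues are -1, 0, 4.
r=4: eigenvector (1, -3, -3).
r=-1: eigenvector (0, 1, 0).
r=0: eigenvector (0, 1, 1).
P = [[1, 0, 0], [-3, 1, 1], [-3, 0, 1]], D = diag(4, -1, 0), P⁻¹ = [[1, 0, 0], [0, 1, -1], [3, 0, 1]].
L³ = P·diag(64, -1, 0)·P⁻¹ = [[64, 0, 0], [-192, -1, 1], [-192, 0, 0]].
The requested entry is -192.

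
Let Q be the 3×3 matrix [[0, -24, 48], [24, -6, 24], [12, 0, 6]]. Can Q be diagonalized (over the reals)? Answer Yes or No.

Characteristic polynomial: p(s) = s^3 - 36s = s(s - 6)(s + 6).
All 3 eigenvalues are distinct, so Q is diagonalizable.

Yes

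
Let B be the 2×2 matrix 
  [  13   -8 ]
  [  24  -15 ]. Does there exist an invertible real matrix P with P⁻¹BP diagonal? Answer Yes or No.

Characteristic polynomial: p(λ) = λ^2 + 2λ - 3 = (λ - 1)(λ + 3).
All 2 eigenvalues are distinct, so B is diagonalizable.

Yes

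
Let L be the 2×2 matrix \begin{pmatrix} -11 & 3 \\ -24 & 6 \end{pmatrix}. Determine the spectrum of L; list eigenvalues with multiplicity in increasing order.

-3, -2

Characteristic polynomial: p(t) = t^2 + 5t + 6 = (t + 2)(t + 3).
Roots (with multiplicity): -3, -2.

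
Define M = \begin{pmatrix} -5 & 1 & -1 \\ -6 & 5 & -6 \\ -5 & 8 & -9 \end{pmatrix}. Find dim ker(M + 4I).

M + 4I = [[-1, 1, -1], [-6, 9, -6], [-5, 8, -5]].
This matrix has rank 2, so its null space has dimension 3 − 2 = 1.

1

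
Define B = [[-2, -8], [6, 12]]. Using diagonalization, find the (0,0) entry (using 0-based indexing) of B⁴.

Characteristic polynomial: μ^2 - 10μ + 24 = (μ - 6)(μ - 4), so the eigenvalues are 4, 6.
μ=6: eigenvector (-1, 1).
μ=4: eigenvector (4, -3).
P = [[-1, 4], [1, -3]], D = diag(6, 4), P⁻¹ = [[3, 4], [1, 1]].
B⁴ = P·diag(1296, 256)·P⁻¹ = [[-2864, -4160], [3120, 4416]].
The requested entry is -2864.

-2864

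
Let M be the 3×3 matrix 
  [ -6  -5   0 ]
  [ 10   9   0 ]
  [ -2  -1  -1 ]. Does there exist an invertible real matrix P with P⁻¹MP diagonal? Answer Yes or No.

Characteristic polynomial: p(μ) = μ^3 - 2μ^2 - 7μ - 4 = (μ - 4)(μ + 1)^2.
μ = -1 has algebraic multiplicity 2; rank(M + 1I) = 2, so geometric multiplicity = 1.
Geometric multiplicity < algebraic multiplicity, so M is not diagonalizable.

No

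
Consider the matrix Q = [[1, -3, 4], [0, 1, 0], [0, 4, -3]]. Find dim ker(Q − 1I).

1

Q − 1I = [[0, -3, 4], [0, 0, 0], [0, 4, -4]].
This matrix has rank 2, so its null space has dimension 3 − 2 = 1.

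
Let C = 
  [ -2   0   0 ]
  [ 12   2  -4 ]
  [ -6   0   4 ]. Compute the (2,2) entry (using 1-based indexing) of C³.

8

Characteristic polynomial: λ^3 - 4λ^2 - 4λ + 16 = (λ - 4)(λ - 2)(λ + 2), so the eigenvalues are -2, 2, 4.
λ=-2: eigenvector (1, -2, 1).
λ=2: eigenvector (0, 1, 0).
λ=4: eigenvector (0, -2, 1).
P = [[1, 0, 0], [-2, 1, -2], [1, 0, 1]], D = diag(-2, 2, 4), P⁻¹ = [[1, 0, 0], [0, 1, 2], [-1, 0, 1]].
C³ = P·diag(-8, 8, 64)·P⁻¹ = [[-8, 0, 0], [144, 8, -112], [-72, 0, 64]].
The requested entry is 8.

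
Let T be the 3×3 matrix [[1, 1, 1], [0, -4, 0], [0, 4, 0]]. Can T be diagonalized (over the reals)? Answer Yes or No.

Yes

Characteristic polynomial: p(μ) = μ^3 + 3μ^2 - 4μ = μ(μ - 1)(μ + 4).
All 3 eigenvalues are distinct, so T is diagonalizable.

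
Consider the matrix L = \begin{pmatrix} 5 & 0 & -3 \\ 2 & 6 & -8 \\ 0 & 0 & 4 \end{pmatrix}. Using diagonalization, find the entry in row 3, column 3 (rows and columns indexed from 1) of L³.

64

Characteristic polynomial: μ^3 - 15μ^2 + 74μ - 120 = (μ - 6)(μ - 5)(μ - 4), so the eigenvalues are 4, 5, 6.
μ=4: eigenvector (3, 1, 1).
μ=6: eigenvector (0, 1, 0).
μ=5: eigenvector (1, -2, 0).
P = [[3, 0, 1], [1, 1, -2], [1, 0, 0]], D = diag(4, 6, 5), P⁻¹ = [[0, 0, 1], [2, 1, -7], [1, 0, -3]].
L³ = P·diag(64, 216, 125)·P⁻¹ = [[125, 0, -183], [182, 216, -698], [0, 0, 64]].
The requested entry is 64.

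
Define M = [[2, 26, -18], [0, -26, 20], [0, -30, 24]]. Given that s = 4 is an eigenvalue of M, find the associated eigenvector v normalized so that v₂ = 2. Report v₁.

M − 4I = [[-2, 26, -18], [0, -30, 20], [0, -30, 20]].
Solving (M − 4I)v = 0 gives the eigenspace spanned by (-1, 2, 3).
With v₂ = 2, v = (-1, 2, 3), so v₁ = -1.

-1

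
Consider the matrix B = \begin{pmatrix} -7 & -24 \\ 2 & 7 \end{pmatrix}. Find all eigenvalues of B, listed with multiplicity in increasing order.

Characteristic polynomial: p(λ) = λ^2 - 1 = (λ - 1)(λ + 1).
Roots (with multiplicity): -1, 1.

-1, 1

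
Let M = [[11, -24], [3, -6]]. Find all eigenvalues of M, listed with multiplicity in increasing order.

2, 3

Characteristic polynomial: p(s) = s^2 - 5s + 6 = (s - 3)(s - 2).
Roots (with multiplicity): 2, 3.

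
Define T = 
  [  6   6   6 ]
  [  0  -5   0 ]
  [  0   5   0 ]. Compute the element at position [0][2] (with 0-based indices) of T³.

Characteristic polynomial: r^3 - r^2 - 30r = r(r - 6)(r + 5), so the eigenvalues are -5, 0, 6.
r=-5: eigenvector (0, 1, -1).
r=6: eigenvector (1, 0, 0).
r=0: eigenvector (-1, 0, 1).
P = [[0, 1, -1], [1, 0, 0], [-1, 0, 1]], D = diag(-5, 6, 0), P⁻¹ = [[0, 1, 0], [1, 1, 1], [0, 1, 1]].
T³ = P·diag(-125, 216, 0)·P⁻¹ = [[216, 216, 216], [0, -125, 0], [0, 125, 0]].
The requested entry is 216.

216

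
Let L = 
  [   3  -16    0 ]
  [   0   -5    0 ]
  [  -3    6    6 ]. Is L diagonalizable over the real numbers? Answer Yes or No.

Yes

Characteristic polynomial: p(s) = s^3 - 4s^2 - 27s + 90 = (s - 6)(s - 3)(s + 5).
All 3 eigenvalues are distinct, so L is diagonalizable.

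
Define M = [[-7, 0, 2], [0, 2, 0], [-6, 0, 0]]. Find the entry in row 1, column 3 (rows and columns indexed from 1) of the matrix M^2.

-14

Characteristic polynomial: s^3 + 5s^2 - 2s - 24 = (s - 2)(s + 3)(s + 4), so the eigenvalues are -4, -3, 2.
s=2: eigenvector (0, 1, 0).
s=-3: eigenvector (1, 0, 2).
s=-4: eigenvector (-2, 0, -3).
P = [[0, 1, -2], [1, 0, 0], [0, 2, -3]], D = diag(2, -3, -4), P⁻¹ = [[0, 1, 0], [-3, 0, 2], [-2, 0, 1]].
M² = P·diag(4, 9, 16)·P⁻¹ = [[37, 0, -14], [0, 4, 0], [42, 0, -12]].
The requested entry is -14.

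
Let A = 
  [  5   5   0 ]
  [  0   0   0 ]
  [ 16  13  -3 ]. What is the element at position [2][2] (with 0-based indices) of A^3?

-27

Characteristic polynomial: r^3 - 2r^2 - 15r = r(r - 5)(r + 3), so the eigenvalues are -3, 0, 5.
r=5: eigenvector (1, 0, 2).
r=0: eigenvector (-1, 1, -1).
r=-3: eigenvector (0, 0, 1).
P = [[1, -1, 0], [0, 1, 0], [2, -1, 1]], D = diag(5, 0, -3), P⁻¹ = [[1, 1, 0], [0, 1, 0], [-2, -1, 1]].
A³ = P·diag(125, 0, -27)·P⁻¹ = [[125, 125, 0], [0, 0, 0], [304, 277, -27]].
The requested entry is -27.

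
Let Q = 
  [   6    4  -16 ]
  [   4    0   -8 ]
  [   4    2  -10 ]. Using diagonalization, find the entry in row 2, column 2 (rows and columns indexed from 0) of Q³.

Characteristic polynomial: λ^3 + 4λ^2 + 4λ = λ(λ + 2)^2, so the eigenvalues are -2, -2, 0.
λ=-2: eigenvector (-3, -2, -2).
λ=0: eigenvector (2, 1, 1).
λ=-2: eigenvector (2, 0, 1).
P = [[-3, 2, 2], [-2, 1, 0], [-2, 1, 1]], D = diag(-2, 0, -2), P⁻¹ = [[1, 0, -2], [2, 1, -4], [0, -1, 1]].
Q³ = P·diag(-8, 0, -8)·P⁻¹ = [[24, 16, -64], [16, 0, -32], [16, 8, -40]].
The requested entry is -40.

-40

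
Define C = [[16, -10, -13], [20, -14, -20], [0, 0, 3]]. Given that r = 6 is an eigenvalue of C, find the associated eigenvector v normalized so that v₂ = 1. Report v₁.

1

C − 6I = [[10, -10, -13], [20, -20, -20], [0, 0, -3]].
Solving (C − 6I)v = 0 gives the eigenspace spanned by (1, 1, 0).
With v₂ = 1, v = (1, 1, 0), so v₁ = 1.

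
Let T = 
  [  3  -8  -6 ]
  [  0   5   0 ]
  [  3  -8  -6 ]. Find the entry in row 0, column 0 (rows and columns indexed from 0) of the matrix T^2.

-9

Characteristic polynomial: λ^3 - 2λ^2 - 15λ = λ(λ - 5)(λ + 3), so the eigenvalues are -3, 0, 5.
λ=-3: eigenvector (1, 0, 1).
λ=5: eigenvector (-1, 1, -1).
λ=0: eigenvector (-2, 0, -1).
P = [[1, -1, -2], [0, 1, 0], [1, -1, -1]], D = diag(-3, 5, 0), P⁻¹ = [[-1, 1, 2], [0, 1, 0], [-1, 0, 1]].
T² = P·diag(9, 25, 0)·P⁻¹ = [[-9, -16, 18], [0, 25, 0], [-9, -16, 18]].
The requested entry is -9.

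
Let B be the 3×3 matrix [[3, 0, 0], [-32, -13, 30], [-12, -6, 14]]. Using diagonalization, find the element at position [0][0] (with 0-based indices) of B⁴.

81

Characteristic polynomial: r^3 - 4r^2 + r + 6 = (r - 3)(r - 2)(r + 1), so the eigenvalues are -1, 2, 3.
r=3: eigenvector (1, -2, 0).
r=-1: eigenvector (0, 5, 2).
r=2: eigenvector (0, 2, 1).
P = [[1, 0, 0], [-2, 5, 2], [0, 2, 1]], D = diag(3, -1, 2), P⁻¹ = [[1, 0, 0], [2, 1, -2], [-4, -2, 5]].
B⁴ = P·diag(81, 1, 16)·P⁻¹ = [[81, 0, 0], [-280, -59, 150], [-60, -30, 76]].
The requested entry is 81.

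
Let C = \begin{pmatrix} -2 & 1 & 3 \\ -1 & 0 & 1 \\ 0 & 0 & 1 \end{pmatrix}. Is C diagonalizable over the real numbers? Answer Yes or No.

Characteristic polynomial: p(t) = t^3 + t^2 - t - 1 = (t - 1)(t + 1)^2.
t = -1 has algebraic multiplicity 2; rank(C + 1I) = 2, so geometric multiplicity = 1.
Geometric multiplicity < algebraic multiplicity, so C is not diagonalizable.

No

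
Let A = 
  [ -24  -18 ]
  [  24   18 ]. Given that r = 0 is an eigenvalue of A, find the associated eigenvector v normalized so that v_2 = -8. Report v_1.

6

A = [[-24, -18], [24, 18]].
Solving (A)v = 0 gives the eigenspace spanned by (6, -8).
With v_2 = -8, v = (6, -8), so v_1 = 6.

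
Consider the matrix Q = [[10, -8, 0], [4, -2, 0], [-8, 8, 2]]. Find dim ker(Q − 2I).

2

Q − 2I = [[8, -8, 0], [4, -4, 0], [-8, 8, 0]].
This matrix has rank 1, so its null space has dimension 3 − 1 = 2.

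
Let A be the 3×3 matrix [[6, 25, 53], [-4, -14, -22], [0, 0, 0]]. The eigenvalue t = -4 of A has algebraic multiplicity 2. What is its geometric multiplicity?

A + 4I = [[10, 25, 53], [-4, -10, -22], [0, 0, 4]].
This matrix has rank 2, so its null space has dimension 3 − 2 = 1.

1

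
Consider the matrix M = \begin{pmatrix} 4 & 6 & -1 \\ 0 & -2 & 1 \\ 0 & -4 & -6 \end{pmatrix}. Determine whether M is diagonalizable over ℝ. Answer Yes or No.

Characteristic polynomial: p(μ) = μ^3 + 4μ^2 - 16μ - 64 = (μ - 4)(μ + 4)^2.
μ = -4 has algebraic multiplicity 2; rank(M + 4I) = 2, so geometric multiplicity = 1.
Geometric multiplicity < algebraic multiplicity, so M is not diagonalizable.

No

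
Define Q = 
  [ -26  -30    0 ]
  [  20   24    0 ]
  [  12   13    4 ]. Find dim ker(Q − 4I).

Q − 4I = [[-30, -30, 0], [20, 20, 0], [12, 13, 0]].
This matrix has rank 2, so its null space has dimension 3 − 2 = 1.

1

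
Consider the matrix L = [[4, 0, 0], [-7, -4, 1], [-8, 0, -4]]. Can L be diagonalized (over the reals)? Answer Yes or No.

No

Characteristic polynomial: p(t) = t^3 + 4t^2 - 16t - 64 = (t - 4)(t + 4)^2.
t = -4 has algebraic multiplicity 2; rank(L + 4I) = 2, so geometric multiplicity = 1.
Geometric multiplicity < algebraic multiplicity, so L is not diagonalizable.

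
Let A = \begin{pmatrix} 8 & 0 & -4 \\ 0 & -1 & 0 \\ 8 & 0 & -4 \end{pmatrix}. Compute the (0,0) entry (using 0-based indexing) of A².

32

Characteristic polynomial: μ^3 - 3μ^2 - 4μ = μ(μ - 4)(μ + 1), so the eigenvalues are -1, 0, 4.
μ=0: eigenvector (-1, 0, -2).
μ=4: eigenvector (1, 0, 1).
μ=-1: eigenvector (0, 1, 0).
P = [[-1, 1, 0], [0, 0, 1], [-2, 1, 0]], D = diag(0, 4, -1), P⁻¹ = [[1, 0, -1], [2, 0, -1], [0, 1, 0]].
A² = P·diag(0, 16, 1)·P⁻¹ = [[32, 0, -16], [0, 1, 0], [32, 0, -16]].
The requested entry is 32.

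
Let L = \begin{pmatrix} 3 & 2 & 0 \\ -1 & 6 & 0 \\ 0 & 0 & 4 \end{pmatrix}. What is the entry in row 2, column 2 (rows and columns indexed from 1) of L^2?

Characteristic polynomial: μ^3 - 13μ^2 + 56μ - 80 = (μ - 5)(μ - 4)^2, so the eigenvalues are 4, 4, 5.
μ=4: eigenvector (2, 1, 0).
μ=5: eigenvector (1, 1, 0).
μ=4: eigenvector (-4, -2, 1).
P = [[2, 1, -4], [1, 1, -2], [0, 0, 1]], D = diag(4, 5, 4), P⁻¹ = [[1, -1, 2], [-1, 2, 0], [0, 0, 1]].
L² = P·diag(16, 25, 16)·P⁻¹ = [[7, 18, 0], [-9, 34, 0], [0, 0, 16]].
The requested entry is 34.

34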